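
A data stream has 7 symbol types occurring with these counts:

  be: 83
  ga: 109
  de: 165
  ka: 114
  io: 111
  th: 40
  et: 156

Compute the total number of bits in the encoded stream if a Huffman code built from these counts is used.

2136

Greedily combine the two least-frequent nodes:
th(40) + be(83) → 123
ga(109) + io(111) → 220
ka(114) + 123 → 237
et(156) + de(165) → 321
220 + 237 → 457
321 + 457 → 778
Each symbol's bit-cost is frequency × depth; summing gives 2136 bits (equivalently 123 + 220 + 237 + 321 + 457 + 778).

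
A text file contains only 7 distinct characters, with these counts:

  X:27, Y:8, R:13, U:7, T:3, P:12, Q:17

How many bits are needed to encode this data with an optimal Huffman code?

Merge the two smallest weights repeatedly:
merge T(3) and U(7): 10
merge Y(8) and 10: 18
merge P(12) and R(13): 25
merge Q(17) and 18: 35
merge 25 and X(27): 52
merge 35 and 52: 87
Total encoded bits = sum of merged weights = 10 + 18 + 25 + 35 + 52 + 87 = 227.

227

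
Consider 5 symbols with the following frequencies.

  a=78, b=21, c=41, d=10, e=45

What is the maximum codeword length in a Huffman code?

4

Merge the two lowest-weight nodes at each step:
combine d(10), b(21) → 31
combine 31, c(41) → 72
combine e(45), 72 → 117
combine a(78), 117 → 195
The first pair merged (d, b) ends up deepest, at depth 4.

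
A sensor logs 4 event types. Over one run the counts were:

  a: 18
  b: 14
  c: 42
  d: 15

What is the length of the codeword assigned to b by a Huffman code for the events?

3

Huffman merges, smallest pair first:
combine b(14), d(15) → 29
combine a(18), 29 → 47
combine c(42), 47 → 89
The subtree containing b is merged 3 times, so code length = 3.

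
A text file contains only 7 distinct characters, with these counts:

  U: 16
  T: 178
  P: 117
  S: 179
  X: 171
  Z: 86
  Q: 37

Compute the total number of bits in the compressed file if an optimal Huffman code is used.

Greedily combine the two least-frequent nodes:
U(16) + Q(37) → 53
53 + Z(86) → 139
P(117) + 139 → 256
X(171) + T(178) → 349
S(179) + 256 → 435
349 + 435 → 784
The encoded length is the sum of every internal node's weight: 53 + 139 + 256 + 349 + 435 + 784 = 2016 bits.

2016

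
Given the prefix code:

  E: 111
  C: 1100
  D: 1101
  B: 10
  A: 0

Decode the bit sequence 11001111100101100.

CECBC

Read left to right; each codeword is recognised as soon as it completes (prefix code):
  1100→C | 111→E | 1100→C | 10→B | 1100→C
Decoded message: CECBC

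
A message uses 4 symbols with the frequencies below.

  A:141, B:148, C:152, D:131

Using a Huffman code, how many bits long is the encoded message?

Merge the two smallest weights repeatedly:
merge D(131) and A(141): 272
merge B(148) and C(152): 300
merge 272 and 300: 572
Each symbol's bit-cost is frequency × depth; summing gives 1144 bits (equivalently 272 + 300 + 572).

1144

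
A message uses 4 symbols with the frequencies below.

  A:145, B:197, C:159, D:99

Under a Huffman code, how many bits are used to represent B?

Repeatedly merge the two smallest:
combine D(99), A(145) → 244
combine C(159), B(197) → 356
combine 244, 356 → 600
B's leaf is at depth 2, giving a 2-bit codeword.

2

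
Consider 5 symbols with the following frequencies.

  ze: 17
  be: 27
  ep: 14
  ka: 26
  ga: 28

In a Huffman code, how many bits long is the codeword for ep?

Huffman merges, smallest pair first:
ep(14) + ze(17) → 31
ka(26) + be(27) → 53
ga(28) + 31 → 59
53 + 59 → 112
The subtree containing ep is merged 3 times, so code length = 3.

3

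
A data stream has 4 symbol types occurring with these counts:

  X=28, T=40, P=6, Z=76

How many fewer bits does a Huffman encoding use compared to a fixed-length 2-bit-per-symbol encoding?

Fixed-length: 2 bits × 150 symbols = 300 bits.
Huffman merges:
merge P(6) and X(28): 34
merge 34 and T(40): 74
merge 74 and Z(76): 150
Huffman total = 34 + 74 + 150 = 258 bits.
Saving = 300 − 258 = 42 bits.

42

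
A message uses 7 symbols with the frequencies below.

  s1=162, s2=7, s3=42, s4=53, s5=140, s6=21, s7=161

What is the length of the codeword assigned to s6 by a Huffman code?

5

Build the tree from the bottom:
combine s2(7), s6(21) → 28
combine 28, s3(42) → 70
combine s4(53), 70 → 123
combine 123, s5(140) → 263
combine s7(161), s1(162) → 323
combine 263, 323 → 586
s6's leaf is at depth 5, giving a 5-bit codeword.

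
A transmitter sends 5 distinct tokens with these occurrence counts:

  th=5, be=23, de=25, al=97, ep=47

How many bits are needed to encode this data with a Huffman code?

Greedily combine the two least-frequent nodes:
combine th(5), be(23) → 28
combine de(25), 28 → 53
combine ep(47), 53 → 100
combine al(97), 100 → 197
Each symbol's bit-cost is frequency × depth; summing gives 378 bits (equivalently 28 + 53 + 100 + 197).

378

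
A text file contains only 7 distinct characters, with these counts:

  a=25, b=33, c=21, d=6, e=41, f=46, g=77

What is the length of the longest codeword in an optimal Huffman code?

Merge the two lowest-weight nodes at each step:
combine d(6), c(21) → 27
combine a(25), 27 → 52
combine b(33), e(41) → 74
combine f(46), 52 → 98
combine 74, g(77) → 151
combine 98, 151 → 249
Maximum depth reached is 4.

4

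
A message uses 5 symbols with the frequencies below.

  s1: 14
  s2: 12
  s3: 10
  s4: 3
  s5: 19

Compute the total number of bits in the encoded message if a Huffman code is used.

129

Merge the two smallest weights repeatedly:
combine s4(3), s3(10) → 13
combine s2(12), 13 → 25
combine s1(14), s5(19) → 33
combine 25, 33 → 58
Total encoded bits = sum of merged weights = 13 + 25 + 33 + 58 = 129.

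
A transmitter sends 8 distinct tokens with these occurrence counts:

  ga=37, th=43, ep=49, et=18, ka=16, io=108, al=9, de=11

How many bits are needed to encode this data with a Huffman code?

765

Greedily combine the two least-frequent nodes:
merge al(9) and de(11): 20
merge ka(16) and et(18): 34
merge 20 and 34: 54
merge ga(37) and th(43): 80
merge ep(49) and 54: 103
merge 80 and 103: 183
merge io(108) and 183: 291
The encoded length is the sum of every internal node's weight: 20 + 34 + 54 + 80 + 103 + 183 + 291 = 765 bits.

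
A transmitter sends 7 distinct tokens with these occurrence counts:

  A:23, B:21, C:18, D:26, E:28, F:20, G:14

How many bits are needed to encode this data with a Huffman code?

422

Merge the two smallest weights repeatedly:
combine G(14), C(18) → 32
combine F(20), B(21) → 41
combine A(23), D(26) → 49
combine E(28), 32 → 60
combine 41, 49 → 90
combine 60, 90 → 150
Each symbol's bit-cost is frequency × depth; summing gives 422 bits (equivalently 32 + 41 + 49 + 60 + 90 + 150).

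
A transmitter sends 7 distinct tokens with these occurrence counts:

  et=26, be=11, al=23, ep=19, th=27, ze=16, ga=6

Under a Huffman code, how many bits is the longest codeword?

4

Merge the two lowest-weight nodes at each step:
combine ga(6), be(11) → 17
combine ze(16), 17 → 33
combine ep(19), al(23) → 42
combine et(26), th(27) → 53
combine 33, 42 → 75
combine 53, 75 → 128
Maximum depth reached is 4.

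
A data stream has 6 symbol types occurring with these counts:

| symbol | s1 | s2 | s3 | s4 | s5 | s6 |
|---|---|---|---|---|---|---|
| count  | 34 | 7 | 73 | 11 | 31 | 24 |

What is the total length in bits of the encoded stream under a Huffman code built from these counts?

Greedily combine the two least-frequent nodes:
combine s2(7), s4(11) → 18
combine 18, s6(24) → 42
combine s5(31), s1(34) → 65
combine 42, 65 → 107
combine s3(73), 107 → 180
The encoded length is the sum of every internal node's weight: 18 + 42 + 65 + 107 + 180 = 412 bits.

412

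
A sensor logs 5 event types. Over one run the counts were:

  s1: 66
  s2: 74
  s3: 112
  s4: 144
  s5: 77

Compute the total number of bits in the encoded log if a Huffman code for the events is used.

Merge the two smallest weights repeatedly:
combine s1(66), s2(74) → 140
combine s5(77), s3(112) → 189
combine 140, s4(144) → 284
combine 189, 284 → 473
Each symbol's bit-cost is frequency × depth; summing gives 1086 bits (equivalently 140 + 189 + 284 + 473).

1086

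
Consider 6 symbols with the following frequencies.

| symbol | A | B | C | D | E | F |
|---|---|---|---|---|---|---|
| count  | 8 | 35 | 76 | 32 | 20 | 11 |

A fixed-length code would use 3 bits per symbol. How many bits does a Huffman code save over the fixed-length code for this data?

Fixed-length: 3 bits × 182 symbols = 546 bits.
Huffman merges:
A(8) + F(11) → 19
19 + E(20) → 39
D(32) + B(35) → 67
39 + 67 → 106
C(76) + 106 → 182
Huffman total = 19 + 39 + 67 + 106 + 182 = 413 bits.
Saving = 546 − 413 = 133 bits.

133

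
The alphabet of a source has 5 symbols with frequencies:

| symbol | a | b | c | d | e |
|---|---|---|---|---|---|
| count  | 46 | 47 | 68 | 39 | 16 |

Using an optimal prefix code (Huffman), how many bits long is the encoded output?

487

Build the Huffman tree bottom-up:
combine e(16), d(39) → 55
combine a(46), b(47) → 93
combine 55, c(68) → 123
combine 93, 123 → 216
Each symbol's bit-cost is frequency × depth; summing gives 487 bits (equivalently 55 + 93 + 123 + 216).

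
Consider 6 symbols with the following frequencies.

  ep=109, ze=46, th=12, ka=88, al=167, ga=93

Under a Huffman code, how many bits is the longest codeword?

4

Merge the two lowest-weight nodes at each step:
th(12) + ze(46) → 58
58 + ka(88) → 146
ga(93) + ep(109) → 202
146 + al(167) → 313
202 + 313 → 515
The rarest symbols sit at the bottom; the longest codeword is 4 bits.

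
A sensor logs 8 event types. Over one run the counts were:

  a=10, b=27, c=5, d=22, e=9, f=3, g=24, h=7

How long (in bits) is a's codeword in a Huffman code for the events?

Build the tree from the bottom:
merge f(3) and c(5): 8
merge h(7) and 8: 15
merge e(9) and a(10): 19
merge 15 and 19: 34
merge d(22) and g(24): 46
merge b(27) and 34: 61
merge 46 and 61: 107
a's leaf is at depth 4, giving a 4-bit codeword.

4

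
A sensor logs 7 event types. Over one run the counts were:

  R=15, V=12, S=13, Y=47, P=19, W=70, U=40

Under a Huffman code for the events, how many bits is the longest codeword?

4

Merge the two lowest-weight nodes at each step:
merge V(12) and S(13): 25
merge R(15) and P(19): 34
merge 25 and 34: 59
merge U(40) and Y(47): 87
merge 59 and W(70): 129
merge 87 and 129: 216
The first pair merged (V, S) ends up deepest, at depth 4.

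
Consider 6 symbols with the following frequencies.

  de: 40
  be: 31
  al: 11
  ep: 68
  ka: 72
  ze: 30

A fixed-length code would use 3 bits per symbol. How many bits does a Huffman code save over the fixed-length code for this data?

Fixed-length: 3 bits × 252 symbols = 756 bits.
Huffman merges:
merge al(11) and ze(30): 41
merge be(31) and de(40): 71
merge 41 and ep(68): 109
merge 71 and ka(72): 143
merge 109 and 143: 252
Huffman total = 41 + 71 + 109 + 143 + 252 = 616 bits.
Saving = 756 − 616 = 140 bits.

140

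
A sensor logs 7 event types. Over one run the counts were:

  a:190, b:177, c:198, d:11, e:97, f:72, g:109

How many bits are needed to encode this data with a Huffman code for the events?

2257

Build the Huffman tree bottom-up:
merge d(11) and f(72): 83
merge 83 and e(97): 180
merge g(109) and b(177): 286
merge 180 and a(190): 370
merge c(198) and 286: 484
merge 370 and 484: 854
The encoded length is the sum of every internal node's weight: 83 + 180 + 286 + 370 + 484 + 854 = 2257 bits.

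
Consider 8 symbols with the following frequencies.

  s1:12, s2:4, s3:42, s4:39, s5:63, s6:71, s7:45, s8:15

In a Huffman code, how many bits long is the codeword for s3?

Huffman merges, smallest pair first:
s2(4) + s1(12) → 16
s8(15) + 16 → 31
31 + s4(39) → 70
s3(42) + s7(45) → 87
s5(63) + 70 → 133
s6(71) + 87 → 158
133 + 158 → 291
The subtree containing s3 is merged 3 times, so code length = 3.

3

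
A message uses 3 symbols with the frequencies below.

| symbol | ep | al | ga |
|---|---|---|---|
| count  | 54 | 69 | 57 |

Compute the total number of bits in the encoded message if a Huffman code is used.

Build the Huffman tree bottom-up:
ep(54) + ga(57) → 111
al(69) + 111 → 180
Total encoded bits = sum of merged weights = 111 + 180 = 291.

291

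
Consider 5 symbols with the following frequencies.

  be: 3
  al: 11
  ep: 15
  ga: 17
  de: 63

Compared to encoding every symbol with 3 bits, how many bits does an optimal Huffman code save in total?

129

Fixed-length: 3 bits × 109 symbols = 327 bits.
Huffman merges:
merge be(3) and al(11): 14
merge 14 and ep(15): 29
merge ga(17) and 29: 46
merge 46 and de(63): 109
Huffman total = 14 + 29 + 46 + 109 = 198 bits.
Saving = 327 − 198 = 129 bits.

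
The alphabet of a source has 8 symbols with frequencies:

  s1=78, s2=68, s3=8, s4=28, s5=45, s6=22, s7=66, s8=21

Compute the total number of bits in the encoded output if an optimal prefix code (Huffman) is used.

941

Build the Huffman tree bottom-up:
merge s3(8) and s8(21): 29
merge s6(22) and s4(28): 50
merge 29 and s5(45): 74
merge 50 and s7(66): 116
merge s2(68) and 74: 142
merge s1(78) and 116: 194
merge 142 and 194: 336
Total encoded bits = sum of merged weights = 29 + 50 + 74 + 116 + 142 + 194 + 336 = 941.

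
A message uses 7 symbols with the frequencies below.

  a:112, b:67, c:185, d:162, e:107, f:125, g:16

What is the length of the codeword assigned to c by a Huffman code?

Repeatedly merge the two smallest:
g(16) + b(67) → 83
83 + e(107) → 190
a(112) + f(125) → 237
d(162) + c(185) → 347
190 + 237 → 427
347 + 427 → 774
c's leaf is at depth 2, giving a 2-bit codeword.

2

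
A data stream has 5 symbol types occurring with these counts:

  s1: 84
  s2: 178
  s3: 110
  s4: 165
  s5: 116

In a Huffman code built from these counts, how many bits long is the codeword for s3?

Repeatedly merge the two smallest:
s1(84) + s3(110) → 194
s5(116) + s4(165) → 281
s2(178) + 194 → 372
281 + 372 → 653
s3 sits 3 levels below the root, so its codeword is 3 bits.

3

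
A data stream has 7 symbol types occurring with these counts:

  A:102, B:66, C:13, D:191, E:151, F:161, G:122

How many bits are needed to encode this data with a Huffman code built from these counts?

Greedily combine the two least-frequent nodes:
merge C(13) and B(66): 79
merge 79 and A(102): 181
merge G(122) and E(151): 273
merge F(161) and 181: 342
merge D(191) and 273: 464
merge 342 and 464: 806
Each symbol's bit-cost is frequency × depth; summing gives 2145 bits (equivalently 79 + 181 + 273 + 342 + 464 + 806).

2145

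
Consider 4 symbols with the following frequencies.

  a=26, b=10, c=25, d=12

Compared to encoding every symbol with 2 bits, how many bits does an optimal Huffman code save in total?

4

Fixed-length: 2 bits × 73 symbols = 146 bits.
Huffman merges:
combine b(10), d(12) → 22
combine 22, c(25) → 47
combine a(26), 47 → 73
Huffman total = 22 + 47 + 73 = 142 bits.
Saving = 146 − 142 = 4 bits.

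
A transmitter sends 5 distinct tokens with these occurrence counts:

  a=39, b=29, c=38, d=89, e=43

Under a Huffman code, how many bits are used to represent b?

3

Huffman merges, smallest pair first:
b(29) + c(38) → 67
a(39) + e(43) → 82
67 + 82 → 149
d(89) + 149 → 238
The subtree containing b is merged 3 times, so code length = 3.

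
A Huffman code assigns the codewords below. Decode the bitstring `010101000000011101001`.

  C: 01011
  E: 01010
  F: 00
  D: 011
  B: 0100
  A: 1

EAFFFDABA

Read left to right; each codeword is recognised as soon as it completes (prefix code):
  01010→E | 1→A | 00→F | 00→F | 00→F | 011→D | 1→A | 0100→B | 1→A
Decoded message: EAFFFDABA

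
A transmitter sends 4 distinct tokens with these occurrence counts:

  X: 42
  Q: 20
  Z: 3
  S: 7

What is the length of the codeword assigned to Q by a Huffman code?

Huffman merges, smallest pair first:
merge Z(3) and S(7): 10
merge 10 and Q(20): 30
merge 30 and X(42): 72
Q sits 2 levels below the root, so its codeword is 2 bits.

2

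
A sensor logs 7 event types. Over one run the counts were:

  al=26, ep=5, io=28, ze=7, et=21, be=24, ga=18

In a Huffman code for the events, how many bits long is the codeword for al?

2

Build the tree from the bottom:
merge ep(5) and ze(7): 12
merge 12 and ga(18): 30
merge et(21) and be(24): 45
merge al(26) and io(28): 54
merge 30 and 45: 75
merge 54 and 75: 129
The subtree containing al is merged 2 times, so code length = 2.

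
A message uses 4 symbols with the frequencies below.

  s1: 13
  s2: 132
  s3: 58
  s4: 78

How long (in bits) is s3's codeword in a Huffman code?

Build the tree from the bottom:
combine s1(13), s3(58) → 71
combine 71, s4(78) → 149
combine s2(132), 149 → 281
s3 sits 3 levels below the root, so its codeword is 3 bits.

3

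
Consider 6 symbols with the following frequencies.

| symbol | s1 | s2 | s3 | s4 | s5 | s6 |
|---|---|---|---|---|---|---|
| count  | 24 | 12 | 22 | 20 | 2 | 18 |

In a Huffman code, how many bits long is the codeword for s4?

2

Huffman merges, smallest pair first:
combine s5(2), s2(12) → 14
combine 14, s6(18) → 32
combine s4(20), s3(22) → 42
combine s1(24), 32 → 56
combine 42, 56 → 98
s4's leaf is at depth 2, giving a 2-bit codeword.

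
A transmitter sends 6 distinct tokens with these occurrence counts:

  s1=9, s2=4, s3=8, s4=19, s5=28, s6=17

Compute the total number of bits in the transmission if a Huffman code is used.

203

Greedily combine the two least-frequent nodes:
s2(4) + s3(8) → 12
s1(9) + 12 → 21
s6(17) + s4(19) → 36
21 + s5(28) → 49
36 + 49 → 85
Total encoded bits = sum of merged weights = 12 + 21 + 36 + 49 + 85 = 203.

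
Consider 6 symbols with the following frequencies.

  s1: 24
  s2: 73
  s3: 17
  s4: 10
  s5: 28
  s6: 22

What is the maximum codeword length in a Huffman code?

4

Merge the two lowest-weight nodes at each step:
merge s4(10) and s3(17): 27
merge s6(22) and s1(24): 46
merge 27 and s5(28): 55
merge 46 and 55: 101
merge s2(73) and 101: 174
Maximum depth reached is 4.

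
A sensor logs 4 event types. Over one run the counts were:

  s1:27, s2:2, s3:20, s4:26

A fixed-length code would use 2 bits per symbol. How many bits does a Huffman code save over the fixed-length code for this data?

Fixed-length: 2 bits × 75 symbols = 150 bits.
Huffman merges:
combine s2(2), s3(20) → 22
combine 22, s4(26) → 48
combine s1(27), 48 → 75
Huffman total = 22 + 48 + 75 = 145 bits.
Saving = 150 − 145 = 5 bits.

5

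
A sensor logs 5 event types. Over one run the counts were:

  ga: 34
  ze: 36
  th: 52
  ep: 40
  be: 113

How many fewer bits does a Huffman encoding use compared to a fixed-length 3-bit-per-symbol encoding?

Fixed-length: 3 bits × 275 symbols = 825 bits.
Huffman merges:
ga(34) + ze(36) → 70
ep(40) + th(52) → 92
70 + 92 → 162
be(113) + 162 → 275
Huffman total = 70 + 92 + 162 + 275 = 599 bits.
Saving = 825 − 599 = 226 bits.

226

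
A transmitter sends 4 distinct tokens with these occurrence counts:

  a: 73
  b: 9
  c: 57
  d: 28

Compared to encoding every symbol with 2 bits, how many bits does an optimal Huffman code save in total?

36

Fixed-length: 2 bits × 167 symbols = 334 bits.
Huffman merges:
merge b(9) and d(28): 37
merge 37 and c(57): 94
merge a(73) and 94: 167
Huffman total = 37 + 94 + 167 = 298 bits.
Saving = 334 − 298 = 36 bits.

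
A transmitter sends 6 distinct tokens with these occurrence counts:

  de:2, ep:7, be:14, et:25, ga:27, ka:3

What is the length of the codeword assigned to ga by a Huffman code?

1

Build the tree from the bottom:
merge de(2) and ka(3): 5
merge 5 and ep(7): 12
merge 12 and be(14): 26
merge et(25) and 26: 51
merge ga(27) and 51: 78
ga is merged only at the final step, so code length = 1.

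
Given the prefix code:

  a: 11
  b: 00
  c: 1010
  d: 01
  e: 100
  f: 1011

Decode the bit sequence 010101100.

Read left to right; each codeword is recognised as soon as it completes (prefix code):
  01→d | 01→d | 01→d | 100→e
Decoded message: ddde

ddde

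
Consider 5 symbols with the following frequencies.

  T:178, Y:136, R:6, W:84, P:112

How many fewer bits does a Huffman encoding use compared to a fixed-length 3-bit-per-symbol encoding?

426

Fixed-length: 3 bits × 516 symbols = 1548 bits.
Huffman merges:
combine R(6), W(84) → 90
combine 90, P(112) → 202
combine Y(136), T(178) → 314
combine 202, 314 → 516
Huffman total = 90 + 202 + 314 + 516 = 1122 bits.
Saving = 1548 − 1122 = 426 bits.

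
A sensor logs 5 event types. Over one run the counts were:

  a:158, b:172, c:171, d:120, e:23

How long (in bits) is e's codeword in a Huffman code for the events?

3

Huffman merges, smallest pair first:
combine e(23), d(120) → 143
combine 143, a(158) → 301
combine c(171), b(172) → 343
combine 301, 343 → 644
e's leaf is at depth 3, giving a 3-bit codeword.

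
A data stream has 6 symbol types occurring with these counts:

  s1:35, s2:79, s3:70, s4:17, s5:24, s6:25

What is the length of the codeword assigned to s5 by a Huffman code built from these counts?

3

Repeatedly merge the two smallest:
s4(17) + s5(24) → 41
s6(25) + s1(35) → 60
41 + 60 → 101
s3(70) + s2(79) → 149
101 + 149 → 250
s5's leaf is at depth 3, giving a 3-bit codeword.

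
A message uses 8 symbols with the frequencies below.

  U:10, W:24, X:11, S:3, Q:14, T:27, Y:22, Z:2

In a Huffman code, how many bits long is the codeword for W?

2

Repeatedly merge the two smallest:
merge Z(2) and S(3): 5
merge 5 and U(10): 15
merge X(11) and Q(14): 25
merge 15 and Y(22): 37
merge W(24) and 25: 49
merge T(27) and 37: 64
merge 49 and 64: 113
The subtree containing W is merged 2 times, so code length = 2.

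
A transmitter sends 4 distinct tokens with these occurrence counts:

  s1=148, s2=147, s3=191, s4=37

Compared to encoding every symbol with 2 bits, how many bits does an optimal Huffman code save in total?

7

Fixed-length: 2 bits × 523 symbols = 1046 bits.
Huffman merges:
merge s4(37) and s2(147): 184
merge s1(148) and 184: 332
merge s3(191) and 332: 523
Huffman total = 184 + 332 + 523 = 1039 bits.
Saving = 1046 − 1039 = 7 bits.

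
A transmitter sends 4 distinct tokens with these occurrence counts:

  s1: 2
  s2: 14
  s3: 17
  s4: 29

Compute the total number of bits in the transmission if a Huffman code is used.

111

Build the Huffman tree bottom-up:
combine s1(2), s2(14) → 16
combine 16, s3(17) → 33
combine s4(29), 33 → 62
The encoded length is the sum of every internal node's weight: 16 + 33 + 62 = 111 bits.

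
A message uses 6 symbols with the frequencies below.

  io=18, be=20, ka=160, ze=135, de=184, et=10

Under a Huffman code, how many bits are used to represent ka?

Huffman merges, smallest pair first:
combine et(10), io(18) → 28
combine be(20), 28 → 48
combine 48, ze(135) → 183
combine ka(160), 183 → 343
combine de(184), 343 → 527
ka sits 2 levels below the root, so its codeword is 2 bits.

2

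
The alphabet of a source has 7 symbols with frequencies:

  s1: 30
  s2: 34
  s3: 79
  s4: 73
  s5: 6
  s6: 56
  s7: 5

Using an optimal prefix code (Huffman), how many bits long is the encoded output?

Build the Huffman tree bottom-up:
s7(5) + s5(6) → 11
11 + s1(30) → 41
s2(34) + 41 → 75
s6(56) + s4(73) → 129
75 + s3(79) → 154
129 + 154 → 283
Total encoded bits = sum of merged weights = 11 + 41 + 75 + 129 + 154 + 283 = 693.

693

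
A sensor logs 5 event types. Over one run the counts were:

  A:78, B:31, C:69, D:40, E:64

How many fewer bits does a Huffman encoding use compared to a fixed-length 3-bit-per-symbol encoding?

211

Fixed-length: 3 bits × 282 symbols = 846 bits.
Huffman merges:
combine B(31), D(40) → 71
combine E(64), C(69) → 133
combine 71, A(78) → 149
combine 133, 149 → 282
Huffman total = 71 + 133 + 149 + 282 = 635 bits.
Saving = 846 − 635 = 211 bits.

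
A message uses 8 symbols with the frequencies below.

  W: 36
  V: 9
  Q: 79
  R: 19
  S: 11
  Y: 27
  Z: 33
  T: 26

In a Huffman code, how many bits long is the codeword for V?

4

Build the tree from the bottom:
V(9) + S(11) → 20
R(19) + 20 → 39
T(26) + Y(27) → 53
Z(33) + W(36) → 69
39 + 53 → 92
69 + Q(79) → 148
92 + 148 → 240
The subtree containing V is merged 4 times, so code length = 4.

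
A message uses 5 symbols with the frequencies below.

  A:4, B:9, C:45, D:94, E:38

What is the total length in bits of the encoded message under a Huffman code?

Merge the two smallest weights repeatedly:
A(4) + B(9) → 13
13 + E(38) → 51
C(45) + 51 → 96
D(94) + 96 → 190
Each symbol's bit-cost is frequency × depth; summing gives 350 bits (equivalently 13 + 51 + 96 + 190).

350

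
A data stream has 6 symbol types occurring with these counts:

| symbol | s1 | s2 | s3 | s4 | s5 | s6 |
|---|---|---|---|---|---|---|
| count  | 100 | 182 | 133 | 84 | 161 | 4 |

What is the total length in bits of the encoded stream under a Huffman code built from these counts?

Greedily combine the two least-frequent nodes:
merge s6(4) and s4(84): 88
merge 88 and s1(100): 188
merge s3(133) and s5(161): 294
merge s2(182) and 188: 370
merge 294 and 370: 664
Total encoded bits = sum of merged weights = 88 + 188 + 294 + 370 + 664 = 1604.

1604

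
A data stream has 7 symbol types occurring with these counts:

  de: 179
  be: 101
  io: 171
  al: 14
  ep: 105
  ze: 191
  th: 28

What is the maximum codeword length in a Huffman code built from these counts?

5

Merge the two lowest-weight nodes at each step:
combine al(14), th(28) → 42
combine 42, be(101) → 143
combine ep(105), 143 → 248
combine io(171), de(179) → 350
combine ze(191), 248 → 439
combine 350, 439 → 789
Maximum depth reached is 5.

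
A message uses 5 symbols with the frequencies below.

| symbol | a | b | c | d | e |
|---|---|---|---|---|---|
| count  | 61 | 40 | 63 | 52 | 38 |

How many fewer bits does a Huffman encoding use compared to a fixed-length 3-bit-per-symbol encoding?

Fixed-length: 3 bits × 254 symbols = 762 bits.
Huffman merges:
combine e(38), b(40) → 78
combine d(52), a(61) → 113
combine c(63), 78 → 141
combine 113, 141 → 254
Huffman total = 78 + 113 + 141 + 254 = 586 bits.
Saving = 762 − 586 = 176 bits.

176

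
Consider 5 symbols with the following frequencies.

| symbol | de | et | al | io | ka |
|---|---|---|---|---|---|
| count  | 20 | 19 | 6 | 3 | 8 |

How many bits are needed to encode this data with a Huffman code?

Greedily combine the two least-frequent nodes:
merge io(3) and al(6): 9
merge ka(8) and 9: 17
merge 17 and et(19): 36
merge de(20) and 36: 56
Each symbol's bit-cost is frequency × depth; summing gives 118 bits (equivalently 9 + 17 + 36 + 56).

118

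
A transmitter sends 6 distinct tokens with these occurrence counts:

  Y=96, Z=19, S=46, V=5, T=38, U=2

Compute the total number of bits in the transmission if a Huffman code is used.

Merge the two smallest weights repeatedly:
merge U(2) and V(5): 7
merge 7 and Z(19): 26
merge 26 and T(38): 64
merge S(46) and 64: 110
merge Y(96) and 110: 206
Total encoded bits = sum of merged weights = 7 + 26 + 64 + 110 + 206 = 413.

413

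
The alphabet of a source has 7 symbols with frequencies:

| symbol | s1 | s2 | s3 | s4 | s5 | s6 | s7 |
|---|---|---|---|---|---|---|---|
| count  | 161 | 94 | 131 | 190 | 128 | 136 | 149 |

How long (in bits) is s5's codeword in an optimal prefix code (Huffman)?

3

Huffman merges, smallest pair first:
merge s2(94) and s5(128): 222
merge s3(131) and s6(136): 267
merge s7(149) and s1(161): 310
merge s4(190) and 222: 412
merge 267 and 310: 577
merge 412 and 577: 989
s5 sits 3 levels below the root, so its codeword is 3 bits.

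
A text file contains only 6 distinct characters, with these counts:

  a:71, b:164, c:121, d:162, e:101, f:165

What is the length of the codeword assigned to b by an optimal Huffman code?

Build the tree from the bottom:
merge a(71) and e(101): 172
merge c(121) and d(162): 283
merge b(164) and f(165): 329
merge 172 and 283: 455
merge 329 and 455: 784
The subtree containing b is merged 2 times, so code length = 2.

2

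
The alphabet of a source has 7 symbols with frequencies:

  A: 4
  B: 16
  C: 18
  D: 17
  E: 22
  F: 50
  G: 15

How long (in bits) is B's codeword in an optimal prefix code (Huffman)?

3

Huffman merges, smallest pair first:
merge A(4) and G(15): 19
merge B(16) and D(17): 33
merge C(18) and 19: 37
merge E(22) and 33: 55
merge 37 and F(50): 87
merge 55 and 87: 142
The subtree containing B is merged 3 times, so code length = 3.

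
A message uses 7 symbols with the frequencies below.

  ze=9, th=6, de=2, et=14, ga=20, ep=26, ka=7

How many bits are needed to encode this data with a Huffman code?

214

Build the Huffman tree bottom-up:
combine de(2), th(6) → 8
combine ka(7), 8 → 15
combine ze(9), et(14) → 23
combine 15, ga(20) → 35
combine 23, ep(26) → 49
combine 35, 49 → 84
Total encoded bits = sum of merged weights = 8 + 15 + 23 + 35 + 49 + 84 = 214.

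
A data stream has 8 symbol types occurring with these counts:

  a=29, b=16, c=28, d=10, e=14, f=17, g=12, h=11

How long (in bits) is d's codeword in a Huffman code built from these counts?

4

Repeatedly merge the two smallest:
merge d(10) and h(11): 21
merge g(12) and e(14): 26
merge b(16) and f(17): 33
merge 21 and 26: 47
merge c(28) and a(29): 57
merge 33 and 47: 80
merge 57 and 80: 137
d sits 4 levels below the root, so its codeword is 4 bits.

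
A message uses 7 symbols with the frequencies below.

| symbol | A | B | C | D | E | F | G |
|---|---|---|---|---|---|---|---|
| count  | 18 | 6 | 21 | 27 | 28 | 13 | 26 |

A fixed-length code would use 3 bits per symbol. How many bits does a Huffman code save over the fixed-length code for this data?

Fixed-length: 3 bits × 139 symbols = 417 bits.
Huffman merges:
B(6) + F(13) → 19
A(18) + 19 → 37
C(21) + G(26) → 47
D(27) + E(28) → 55
37 + 47 → 84
55 + 84 → 139
Huffman total = 19 + 37 + 47 + 55 + 84 + 139 = 381 bits.
Saving = 417 − 381 = 36 bits.

36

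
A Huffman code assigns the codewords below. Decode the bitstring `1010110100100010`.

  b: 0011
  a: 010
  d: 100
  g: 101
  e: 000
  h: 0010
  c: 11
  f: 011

gfaah

Read left to right; each codeword is recognised as soon as it completes (prefix code):
  101→g | 011→f | 010→a | 010→a | 0010→h
Decoded message: gfaah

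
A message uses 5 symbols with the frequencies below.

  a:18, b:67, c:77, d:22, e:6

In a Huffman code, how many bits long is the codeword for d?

Repeatedly merge the two smallest:
merge e(6) and a(18): 24
merge d(22) and 24: 46
merge 46 and b(67): 113
merge c(77) and 113: 190
The subtree containing d is merged 3 times, so code length = 3.

3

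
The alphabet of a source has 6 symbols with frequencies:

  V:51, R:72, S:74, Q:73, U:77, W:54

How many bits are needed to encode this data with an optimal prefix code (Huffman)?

1052

Build the Huffman tree bottom-up:
merge V(51) and W(54): 105
merge R(72) and Q(73): 145
merge S(74) and U(77): 151
merge 105 and 145: 250
merge 151 and 250: 401
Each symbol's bit-cost is frequency × depth; summing gives 1052 bits (equivalently 105 + 145 + 151 + 250 + 401).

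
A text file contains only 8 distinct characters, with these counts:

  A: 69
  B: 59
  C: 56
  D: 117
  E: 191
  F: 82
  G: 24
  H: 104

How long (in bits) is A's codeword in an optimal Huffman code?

Repeatedly merge the two smallest:
merge G(24) and C(56): 80
merge B(59) and A(69): 128
merge 80 and F(82): 162
merge H(104) and D(117): 221
merge 128 and 162: 290
merge E(191) and 221: 412
merge 290 and 412: 702
A sits 3 levels below the root, so its codeword is 3 bits.

3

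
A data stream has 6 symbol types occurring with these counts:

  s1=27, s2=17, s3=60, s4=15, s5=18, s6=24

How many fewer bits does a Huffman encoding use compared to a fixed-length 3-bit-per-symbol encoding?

Fixed-length: 3 bits × 161 symbols = 483 bits.
Huffman merges:
combine s4(15), s2(17) → 32
combine s5(18), s6(24) → 42
combine s1(27), 32 → 59
combine 42, 59 → 101
combine s3(60), 101 → 161
Huffman total = 32 + 42 + 59 + 101 + 161 = 395 bits.
Saving = 483 − 395 = 88 bits.

88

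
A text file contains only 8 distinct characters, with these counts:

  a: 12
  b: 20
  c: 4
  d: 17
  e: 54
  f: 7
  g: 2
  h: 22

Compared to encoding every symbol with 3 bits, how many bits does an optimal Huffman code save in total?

Fixed-length: 3 bits × 138 symbols = 414 bits.
Huffman merges:
merge g(2) and c(4): 6
merge 6 and f(7): 13
merge a(12) and 13: 25
merge d(17) and b(20): 37
merge h(22) and 25: 47
merge 37 and 47: 84
merge e(54) and 84: 138
Huffman total = 6 + 13 + 25 + 37 + 47 + 84 + 138 = 350 bits.
Saving = 414 − 350 = 64 bits.

64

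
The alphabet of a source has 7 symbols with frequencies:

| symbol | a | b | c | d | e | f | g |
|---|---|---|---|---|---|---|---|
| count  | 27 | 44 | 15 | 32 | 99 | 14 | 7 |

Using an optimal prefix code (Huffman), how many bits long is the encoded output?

Build the Huffman tree bottom-up:
combine g(7), f(14) → 21
combine c(15), 21 → 36
combine a(27), d(32) → 59
combine 36, b(44) → 80
combine 59, 80 → 139
combine e(99), 139 → 238
Total encoded bits = sum of merged weights = 21 + 36 + 59 + 80 + 139 + 238 = 573.

573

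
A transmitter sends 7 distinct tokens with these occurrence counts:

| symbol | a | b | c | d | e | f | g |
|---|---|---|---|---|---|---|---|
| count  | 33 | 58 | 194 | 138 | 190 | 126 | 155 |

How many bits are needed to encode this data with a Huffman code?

2389

Merge the two smallest weights repeatedly:
a(33) + b(58) → 91
91 + f(126) → 217
d(138) + g(155) → 293
e(190) + c(194) → 384
217 + 293 → 510
384 + 510 → 894
Total encoded bits = sum of merged weights = 91 + 217 + 293 + 384 + 510 + 894 = 2389.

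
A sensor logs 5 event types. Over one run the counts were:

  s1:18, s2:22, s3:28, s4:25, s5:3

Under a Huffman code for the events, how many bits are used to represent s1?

3

Build the tree from the bottom:
s5(3) + s1(18) → 21
21 + s2(22) → 43
s4(25) + s3(28) → 53
43 + 53 → 96
s1 sits 3 levels below the root, so its codeword is 3 bits.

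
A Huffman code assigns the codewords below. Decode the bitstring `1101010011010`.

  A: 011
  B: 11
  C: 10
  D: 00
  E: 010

BECAE

Read left to right; each codeword is recognised as soon as it completes (prefix code):
  11→B | 010→E | 10→C | 011→A | 010→E
Decoded message: BECAE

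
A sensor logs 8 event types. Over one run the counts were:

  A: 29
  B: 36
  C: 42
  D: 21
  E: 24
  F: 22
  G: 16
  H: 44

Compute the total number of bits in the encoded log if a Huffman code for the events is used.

695

Merge the two smallest weights repeatedly:
merge G(16) and D(21): 37
merge F(22) and E(24): 46
merge A(29) and B(36): 65
merge 37 and C(42): 79
merge H(44) and 46: 90
merge 65 and 79: 144
merge 90 and 144: 234
The encoded length is the sum of every internal node's weight: 37 + 46 + 65 + 79 + 90 + 144 + 234 = 695 bits.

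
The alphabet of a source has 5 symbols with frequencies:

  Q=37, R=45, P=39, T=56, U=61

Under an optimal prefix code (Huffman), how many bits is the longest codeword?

Merge the two lowest-weight nodes at each step:
Q(37) + P(39) → 76
R(45) + T(56) → 101
U(61) + 76 → 137
101 + 137 → 238
Maximum depth reached is 3.

3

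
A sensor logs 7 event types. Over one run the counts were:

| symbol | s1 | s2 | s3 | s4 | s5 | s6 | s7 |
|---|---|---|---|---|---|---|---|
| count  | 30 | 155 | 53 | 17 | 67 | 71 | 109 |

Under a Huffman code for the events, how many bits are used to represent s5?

Build the tree from the bottom:
merge s4(17) and s1(30): 47
merge 47 and s3(53): 100
merge s5(67) and s6(71): 138
merge 100 and s7(109): 209
merge 138 and s2(155): 293
merge 209 and 293: 502
s5's leaf is at depth 3, giving a 3-bit codeword.

3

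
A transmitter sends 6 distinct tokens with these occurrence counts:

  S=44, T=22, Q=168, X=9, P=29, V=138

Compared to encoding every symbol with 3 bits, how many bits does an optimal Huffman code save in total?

Fixed-length: 3 bits × 410 symbols = 1230 bits.
Huffman merges:
X(9) + T(22) → 31
P(29) + 31 → 60
S(44) + 60 → 104
104 + V(138) → 242
Q(168) + 242 → 410
Huffman total = 31 + 60 + 104 + 242 + 410 = 847 bits.
Saving = 1230 − 847 = 383 bits.

383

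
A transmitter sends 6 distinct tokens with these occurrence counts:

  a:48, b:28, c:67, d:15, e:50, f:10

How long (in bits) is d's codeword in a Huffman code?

Huffman merges, smallest pair first:
f(10) + d(15) → 25
25 + b(28) → 53
a(48) + e(50) → 98
53 + c(67) → 120
98 + 120 → 218
d's leaf is at depth 4, giving a 4-bit codeword.

4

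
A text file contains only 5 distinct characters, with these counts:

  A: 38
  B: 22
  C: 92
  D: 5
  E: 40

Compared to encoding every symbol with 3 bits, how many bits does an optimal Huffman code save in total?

Fixed-length: 3 bits × 197 symbols = 591 bits.
Huffman merges:
D(5) + B(22) → 27
27 + A(38) → 65
E(40) + 65 → 105
C(92) + 105 → 197
Huffman total = 27 + 65 + 105 + 197 = 394 bits.
Saving = 591 − 394 = 197 bits.

197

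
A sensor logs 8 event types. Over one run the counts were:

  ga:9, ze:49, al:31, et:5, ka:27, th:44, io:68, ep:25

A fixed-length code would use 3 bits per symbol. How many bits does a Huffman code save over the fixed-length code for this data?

Fixed-length: 3 bits × 258 symbols = 774 bits.
Huffman merges:
combine et(5), ga(9) → 14
combine 14, ep(25) → 39
combine ka(27), al(31) → 58
combine 39, th(44) → 83
combine ze(49), 58 → 107
combine io(68), 83 → 151
combine 107, 151 → 258
Huffman total = 14 + 39 + 58 + 83 + 107 + 151 + 258 = 710 bits.
Saving = 774 − 710 = 64 bits.

64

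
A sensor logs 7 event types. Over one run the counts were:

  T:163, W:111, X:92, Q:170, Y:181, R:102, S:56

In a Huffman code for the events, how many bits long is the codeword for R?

Build the tree from the bottom:
S(56) + X(92) → 148
R(102) + W(111) → 213
148 + T(163) → 311
Q(170) + Y(181) → 351
213 + 311 → 524
351 + 524 → 875
The subtree containing R is merged 3 times, so code length = 3.

3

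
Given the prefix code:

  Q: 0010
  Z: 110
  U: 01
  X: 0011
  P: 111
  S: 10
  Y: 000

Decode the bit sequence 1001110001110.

Read left to right; each codeword is recognised as soon as it completes (prefix code):
  10→S | 01→U | 110→Z | 0011→X | 10→S
Decoded message: SUZXS

SUZXS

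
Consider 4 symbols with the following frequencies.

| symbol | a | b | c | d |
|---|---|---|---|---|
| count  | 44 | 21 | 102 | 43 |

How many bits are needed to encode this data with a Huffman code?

382

Merge the two smallest weights repeatedly:
merge b(21) and d(43): 64
merge a(44) and 64: 108
merge c(102) and 108: 210
Total encoded bits = sum of merged weights = 64 + 108 + 210 = 382.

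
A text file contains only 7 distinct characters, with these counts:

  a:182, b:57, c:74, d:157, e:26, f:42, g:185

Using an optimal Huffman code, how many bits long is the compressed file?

Build the Huffman tree bottom-up:
e(26) + f(42) → 68
b(57) + 68 → 125
c(74) + 125 → 199
d(157) + a(182) → 339
g(185) + 199 → 384
339 + 384 → 723
Total encoded bits = sum of merged weights = 68 + 125 + 199 + 339 + 384 + 723 = 1838.

1838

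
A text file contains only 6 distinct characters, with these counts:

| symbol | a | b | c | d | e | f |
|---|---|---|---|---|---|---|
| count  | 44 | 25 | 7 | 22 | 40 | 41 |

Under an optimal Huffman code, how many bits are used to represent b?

3

Repeatedly merge the two smallest:
combine c(7), d(22) → 29
combine b(25), 29 → 54
combine e(40), f(41) → 81
combine a(44), 54 → 98
combine 81, 98 → 179
The subtree containing b is merged 3 times, so code length = 3.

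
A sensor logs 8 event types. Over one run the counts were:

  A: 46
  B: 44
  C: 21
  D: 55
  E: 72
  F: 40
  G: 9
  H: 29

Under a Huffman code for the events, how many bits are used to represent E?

2

Build the tree from the bottom:
merge G(9) and C(21): 30
merge H(29) and 30: 59
merge F(40) and B(44): 84
merge A(46) and D(55): 101
merge 59 and E(72): 131
merge 84 and 101: 185
merge 131 and 185: 316
E sits 2 levels below the root, so its codeword is 2 bits.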